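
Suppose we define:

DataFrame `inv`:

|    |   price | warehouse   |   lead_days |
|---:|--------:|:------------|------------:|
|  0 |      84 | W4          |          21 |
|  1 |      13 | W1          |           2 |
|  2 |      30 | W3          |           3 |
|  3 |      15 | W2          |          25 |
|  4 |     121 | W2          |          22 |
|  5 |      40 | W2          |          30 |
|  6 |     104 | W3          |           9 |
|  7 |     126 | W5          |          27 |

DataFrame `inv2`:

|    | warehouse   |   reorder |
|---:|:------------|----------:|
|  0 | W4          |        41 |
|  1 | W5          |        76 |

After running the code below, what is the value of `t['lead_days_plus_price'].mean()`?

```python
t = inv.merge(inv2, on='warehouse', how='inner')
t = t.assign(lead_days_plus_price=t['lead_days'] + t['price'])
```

merge on 'warehouse' (how='inner') → 2 rows:
   price warehouse  lead_days  reorder
0     84        W4         21       41
1    126        W5         27       76
add column lead_days_plus_price = t['lead_days'] + t['price']:
   price warehouse  lead_days  reorder  lead_days_plus_price
0     84        W4         21       41                   105
1    126        W5         27       76                   153

129.0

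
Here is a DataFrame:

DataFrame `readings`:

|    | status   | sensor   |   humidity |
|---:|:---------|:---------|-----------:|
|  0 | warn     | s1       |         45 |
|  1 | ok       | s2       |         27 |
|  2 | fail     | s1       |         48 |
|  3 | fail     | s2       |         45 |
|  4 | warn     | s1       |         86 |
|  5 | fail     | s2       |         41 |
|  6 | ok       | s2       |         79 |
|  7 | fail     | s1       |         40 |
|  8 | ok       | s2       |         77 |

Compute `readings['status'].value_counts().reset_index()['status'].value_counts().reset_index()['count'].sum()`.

value_counts of status:
status
fail    4
ok      3
warn    2
Name: count, dtype: int64
reset_index():
  status  count
0   fail      4
1     ok      3
2   warn      2
value_counts of status:
status
fail    1
ok      1
warn    1
Name: count, dtype: int64
reset_index():
  status  count
0   fail      1
1     ok      1
2   warn      1

3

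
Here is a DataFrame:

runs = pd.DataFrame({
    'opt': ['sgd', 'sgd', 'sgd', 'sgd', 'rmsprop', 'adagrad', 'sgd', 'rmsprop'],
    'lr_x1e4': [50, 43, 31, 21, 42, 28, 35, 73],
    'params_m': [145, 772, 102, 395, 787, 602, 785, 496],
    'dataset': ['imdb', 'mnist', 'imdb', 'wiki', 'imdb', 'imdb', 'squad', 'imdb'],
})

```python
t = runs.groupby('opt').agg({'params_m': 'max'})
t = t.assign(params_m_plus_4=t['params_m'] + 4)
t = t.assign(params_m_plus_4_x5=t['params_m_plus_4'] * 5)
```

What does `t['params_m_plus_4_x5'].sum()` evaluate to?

group by opt, max of params_m:
         params_m
opt              
adagrad       602
rmsprop       787
sgd           785
add column params_m_plus_4 = t['params_m'] + 4:
         params_m  params_m_plus_4
opt                               
adagrad       602              606
rmsprop       787              791
sgd           785              789
add column params_m_plus_4_x5 = t['params_m_plus_4'] * 5:
         params_m  params_m_plus_4  params_m_plus_4_x5
opt                                                   
adagrad       602              606                3030
rmsprop       787              791                3955
sgd           785              789                3945

10930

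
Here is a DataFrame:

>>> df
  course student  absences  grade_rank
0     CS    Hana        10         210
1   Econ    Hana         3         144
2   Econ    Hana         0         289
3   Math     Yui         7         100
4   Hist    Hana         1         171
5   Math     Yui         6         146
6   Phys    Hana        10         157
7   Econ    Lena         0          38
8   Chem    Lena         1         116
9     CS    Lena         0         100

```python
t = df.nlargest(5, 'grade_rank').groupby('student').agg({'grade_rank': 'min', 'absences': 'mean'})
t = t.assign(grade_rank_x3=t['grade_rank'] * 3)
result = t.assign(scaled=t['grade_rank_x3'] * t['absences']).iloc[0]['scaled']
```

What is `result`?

take 5 rows with largest grade_rank:
  course student  absences  grade_rank
2   Econ    Hana         0         289
0     CS    Hana        10         210
4   Hist    Hana         1         171
6   Phys    Hana        10         157
5   Math     Yui         6         146
group by student: min(grade_rank), mean(absences):
         grade_rank  absences
student                      
Hana            157      5.25
Yui             146      6.00
add column grade_rank_x3 = t['grade_rank'] * 3:
         grade_rank  absences  grade_rank_x3
student                                     
Hana            157      5.25            471
Yui             146      6.00            438
add column scaled = t['grade_rank_x3'] * t['absences']:
         grade_rank  absences  grade_rank_x3   scaled
student                                              
Hana            157      5.25            471  2472.75
Yui             146      6.00            438  2628.00
Reading off the value at position 0, column 'scaled', we get 2472.75.

2472.75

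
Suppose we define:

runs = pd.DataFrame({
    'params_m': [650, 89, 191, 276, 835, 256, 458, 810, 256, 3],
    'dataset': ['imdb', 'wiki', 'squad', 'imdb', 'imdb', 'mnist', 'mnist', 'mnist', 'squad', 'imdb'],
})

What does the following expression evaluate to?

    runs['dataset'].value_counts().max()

value_counts of dataset:
dataset
imdb     4
mnist    3
squad    2
wiki     1
Name: count, dtype: int64
Taking the max of the resulting series gives 4.

4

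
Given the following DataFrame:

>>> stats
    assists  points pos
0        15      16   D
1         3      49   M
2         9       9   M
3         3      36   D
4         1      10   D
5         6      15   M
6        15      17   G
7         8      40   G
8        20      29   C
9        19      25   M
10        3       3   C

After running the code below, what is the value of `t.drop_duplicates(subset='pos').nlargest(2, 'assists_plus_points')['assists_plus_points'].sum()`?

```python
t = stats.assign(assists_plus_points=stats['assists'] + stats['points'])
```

101

add column assists_plus_points = stats['assists'] + stats['points']:
    assists  points pos  assists_plus_points
0        15      16   D                   31
1         3      49   M                   52
2         9       9   M                   18
3         3      36   D                   39
4         1      10   D                   11
5         6      15   M                   21
6        15      17   G                   32
7         8      40   G                   48
8        20      29   C                   49
9        19      25   M                   44
10        3       3   C                    6
drop duplicate pos (keep=first):
   assists  points pos  assists_plus_points
0       15      16   D                   31
1        3      49   M                   52
6       15      17   G                   32
8       20      29   C                   49
take 2 rows with largest assists_plus_points:
   assists  points pos  assists_plus_points
1        3      49   M                   52
8       20      29   C                   49
sum of column 'assists_plus_points' → 101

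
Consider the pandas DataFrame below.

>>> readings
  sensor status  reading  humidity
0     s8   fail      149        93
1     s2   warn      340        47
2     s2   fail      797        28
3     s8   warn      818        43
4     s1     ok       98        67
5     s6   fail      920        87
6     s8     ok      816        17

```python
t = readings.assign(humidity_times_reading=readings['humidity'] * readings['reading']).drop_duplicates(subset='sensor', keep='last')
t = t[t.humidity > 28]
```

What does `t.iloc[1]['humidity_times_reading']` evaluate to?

add column humidity_times_reading = readings['humidity'] * readings['reading']:
  sensor status  reading  humidity  humidity_times_reading
0     s8   fail      149        93                   13857
1     s2   warn      340        47                   15980
2     s2   fail      797        28                   22316
3     s8   warn      818        43                   35174
4     s1     ok       98        67                    6566
5     s6   fail      920        87                   80040
6     s8     ok      816        17                   13872
drop duplicate sensor (keep=last):
  sensor status  reading  humidity  humidity_times_reading
2     s2   fail      797        28                   22316
4     s1     ok       98        67                    6566
5     s6   fail      920        87                   80040
6     s8     ok      816        17                   13872
filter rows where humidity > 28:
  sensor status  reading  humidity  humidity_times_reading
4     s1     ok       98        67                    6566
5     s6   fail      920        87                   80040
Reading off the value at position 1, column 'humidity_times_reading', we get 80040.

80040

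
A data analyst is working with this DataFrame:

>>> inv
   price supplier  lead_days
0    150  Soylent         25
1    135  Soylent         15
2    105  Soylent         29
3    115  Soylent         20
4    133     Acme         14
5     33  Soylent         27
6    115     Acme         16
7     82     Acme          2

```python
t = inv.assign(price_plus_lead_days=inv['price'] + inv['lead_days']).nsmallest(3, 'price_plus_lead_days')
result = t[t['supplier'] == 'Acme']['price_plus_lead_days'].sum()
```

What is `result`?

215

add column price_plus_lead_days = inv['price'] + inv['lead_days']:
   price supplier  lead_days  price_plus_lead_days
0    150  Soylent         25                   175
1    135  Soylent         15                   150
2    105  Soylent         29                   134
3    115  Soylent         20                   135
4    133     Acme         14                   147
5     33  Soylent         27                    60
6    115     Acme         16                   131
7     82     Acme          2                    84
take 3 rows with smallest price_plus_lead_days:
   price supplier  lead_days  price_plus_lead_days
5     33  Soylent         27                    60
7     82     Acme          2                    84
6    115     Acme         16                   131
filter rows where supplier == 'Acme':
   price supplier  lead_days  price_plus_lead_days
7     82     Acme          2                    84
6    115     Acme         16                   131
Finally, sum of column 'price_plus_lead_days' = 215.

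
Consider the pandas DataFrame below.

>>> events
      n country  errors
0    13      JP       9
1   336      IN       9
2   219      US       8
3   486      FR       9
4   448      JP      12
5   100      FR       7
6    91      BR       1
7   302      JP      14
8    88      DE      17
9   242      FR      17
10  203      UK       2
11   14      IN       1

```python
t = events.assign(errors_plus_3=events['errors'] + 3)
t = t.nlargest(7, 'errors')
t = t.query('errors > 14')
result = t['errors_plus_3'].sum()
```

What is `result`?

40

add column errors_plus_3 = events['errors'] + 3:
      n country  errors  errors_plus_3
0    13      JP       9             12
1   336      IN       9             12
2   219      US       8             11
3   486      FR       9             12
4   448      JP      12             15
5   100      FR       7             10
6    91      BR       1              4
7   302      JP      14             17
8    88      DE      17             20
9   242      FR      17             20
10  203      UK       2              5
11   14      IN       1              4
take 7 rows with largest errors:
     n country  errors  errors_plus_3
8   88      DE      17             20
9  242      FR      17             20
7  302      JP      14             17
4  448      JP      12             15
0   13      JP       9             12
1  336      IN       9             12
3  486      FR       9             12
filter rows where errors > 14:
     n country  errors  errors_plus_3
8   88      DE      17             20
9  242      FR      17             20
Reading off the sum of column 'errors_plus_3', we get 40.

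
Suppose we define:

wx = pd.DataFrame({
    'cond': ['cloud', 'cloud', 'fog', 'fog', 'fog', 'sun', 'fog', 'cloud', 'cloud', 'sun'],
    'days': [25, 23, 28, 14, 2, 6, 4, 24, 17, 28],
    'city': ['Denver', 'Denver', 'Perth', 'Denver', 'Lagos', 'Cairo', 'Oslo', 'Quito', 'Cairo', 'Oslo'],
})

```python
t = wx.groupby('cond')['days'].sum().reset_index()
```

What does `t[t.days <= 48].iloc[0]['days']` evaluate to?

group by cond, sum of days:
cond
cloud    89
fog      48
sun      34
Name: days, dtype: int64
reset_index():
    cond  days
0  cloud    89
1    fog    48
2    sun    34
filter rows where days <= 48:
  cond  days
1  fog    48
2  sun    34
So iloc[0]['days'] = 48.

48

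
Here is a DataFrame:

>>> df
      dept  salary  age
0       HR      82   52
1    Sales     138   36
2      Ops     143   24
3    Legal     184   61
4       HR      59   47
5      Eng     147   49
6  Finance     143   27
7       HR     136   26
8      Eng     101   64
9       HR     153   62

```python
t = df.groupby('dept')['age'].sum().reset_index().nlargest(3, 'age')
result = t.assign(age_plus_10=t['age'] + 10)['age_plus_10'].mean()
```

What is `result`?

130.333333333

group by dept, sum of age:
dept
Eng        113
Finance     27
HR         187
Legal       61
Ops         24
Sales       36
Name: age, dtype: int64
reset_index():
      dept  age
0      Eng  113
1  Finance   27
2       HR  187
3    Legal   61
4      Ops   24
5    Sales   36
take 3 rows with largest age:
    dept  age
2     HR  187
0    Eng  113
3  Legal   61
add column age_plus_10 = t['age'] + 10:
    dept  age  age_plus_10
2     HR  187          197
0    Eng  113          123
3  Legal   61           71
Reading off the mean of column 'age_plus_10', we get 130.333333333.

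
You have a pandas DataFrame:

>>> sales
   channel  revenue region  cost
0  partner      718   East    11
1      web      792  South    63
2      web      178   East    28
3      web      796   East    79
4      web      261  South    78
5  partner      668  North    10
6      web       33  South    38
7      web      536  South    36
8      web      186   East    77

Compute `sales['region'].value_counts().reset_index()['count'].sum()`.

9

value_counts of region:
region
East     4
South    4
North    1
Name: count, dtype: int64
reset_index():
  region  count
0   East      4
1  South      4
2  North      1
Finally, sum of column 'count' = 9.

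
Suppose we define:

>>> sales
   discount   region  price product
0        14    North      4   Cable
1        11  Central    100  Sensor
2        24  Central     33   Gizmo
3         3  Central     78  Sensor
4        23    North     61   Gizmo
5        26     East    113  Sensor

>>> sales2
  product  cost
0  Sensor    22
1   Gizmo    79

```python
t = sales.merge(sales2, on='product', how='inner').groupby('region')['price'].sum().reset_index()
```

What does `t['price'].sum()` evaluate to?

merge on 'product' (how='inner') → 5 rows:
   discount   region  price product  cost
0        11  Central    100  Sensor    22
1        24  Central     33   Gizmo    79
2         3  Central     78  Sensor    22
3        23    North     61   Gizmo    79
4        26     East    113  Sensor    22
group by region, sum of price:
region
Central    211
East       113
North       61
Name: price, dtype: int64
reset_index():
    region  price
0  Central    211
1     East    113
2    North     61
Reading off the sum of column 'price', we get 385.

385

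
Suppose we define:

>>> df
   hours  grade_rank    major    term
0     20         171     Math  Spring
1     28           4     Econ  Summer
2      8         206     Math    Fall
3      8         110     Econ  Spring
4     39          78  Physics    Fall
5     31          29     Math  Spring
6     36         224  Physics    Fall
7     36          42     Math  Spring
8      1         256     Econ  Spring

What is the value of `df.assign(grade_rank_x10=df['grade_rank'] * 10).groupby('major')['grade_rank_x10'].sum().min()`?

add column grade_rank_x10 = df['grade_rank'] * 10:
   hours  grade_rank    major    term  grade_rank_x10
0     20         171     Math  Spring            1710
1     28           4     Econ  Summer              40
2      8         206     Math    Fall            2060
3      8         110     Econ  Spring            1100
4     39          78  Physics    Fall             780
5     31          29     Math  Spring             290
6     36         224  Physics    Fall            2240
7     36          42     Math  Spring             420
8      1         256     Econ  Spring            2560
group by major, sum of grade_rank_x10:
major
Econ       3700
Math       4480
Physics    3020
Name: grade_rank_x10, dtype: int64
The min of the resulting series is 3020.

3020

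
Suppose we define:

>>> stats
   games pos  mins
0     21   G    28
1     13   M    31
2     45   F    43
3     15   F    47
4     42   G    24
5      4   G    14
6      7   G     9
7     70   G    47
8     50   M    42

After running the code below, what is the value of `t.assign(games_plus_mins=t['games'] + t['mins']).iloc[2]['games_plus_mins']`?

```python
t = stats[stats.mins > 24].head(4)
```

88

filter rows where mins > 24:
   games pos  mins
0     21   G    28
1     13   M    31
2     45   F    43
3     15   F    47
7     70   G    47
8     50   M    42
take first 4 rows:
   games pos  mins
0     21   G    28
1     13   M    31
2     45   F    43
3     15   F    47
add column games_plus_mins = t['games'] + t['mins']:
   games pos  mins  games_plus_mins
0     21   G    28               49
1     13   M    31               44
2     45   F    43               88
3     15   F    47               62
The value at position 2, column 'games_plus_mins' is 88.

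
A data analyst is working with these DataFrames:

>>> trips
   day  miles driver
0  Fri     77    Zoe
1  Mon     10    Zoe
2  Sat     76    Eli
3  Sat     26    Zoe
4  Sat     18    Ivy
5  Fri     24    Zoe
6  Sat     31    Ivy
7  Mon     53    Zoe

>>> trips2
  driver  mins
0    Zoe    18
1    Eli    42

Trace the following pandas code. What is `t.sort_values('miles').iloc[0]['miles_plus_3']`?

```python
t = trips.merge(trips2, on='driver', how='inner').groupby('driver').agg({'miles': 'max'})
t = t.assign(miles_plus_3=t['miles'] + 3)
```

79

merge on 'driver' (how='inner') → 6 rows:
   day  miles driver  mins
0  Fri     77    Zoe    18
1  Mon     10    Zoe    18
2  Sat     76    Eli    42
3  Sat     26    Zoe    18
4  Fri     24    Zoe    18
5  Mon     53    Zoe    18
group by driver, max of miles:
        miles
driver       
Eli        76
Zoe        77
add column miles_plus_3 = t['miles'] + 3:
        miles  miles_plus_3
driver                     
Eli        76            79
Zoe        77            80
sort by miles:
        miles  miles_plus_3
driver                     
Eli        76            79
Zoe        77            80
Finally, value at position 0, column 'miles_plus_3' = 79.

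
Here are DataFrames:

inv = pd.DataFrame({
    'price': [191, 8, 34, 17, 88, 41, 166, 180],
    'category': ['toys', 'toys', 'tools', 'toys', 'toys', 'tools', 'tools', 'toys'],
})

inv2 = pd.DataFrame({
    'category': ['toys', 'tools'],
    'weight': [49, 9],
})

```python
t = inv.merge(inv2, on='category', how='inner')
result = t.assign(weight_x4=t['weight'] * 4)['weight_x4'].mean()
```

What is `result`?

merge on 'category' (how='inner') → 8 rows:
   price category  weight
0    191     toys      49
1      8     toys      49
2     34    tools       9
3     17     toys      49
4     88     toys      49
5     41    tools       9
6    166    tools       9
7    180     toys      49
add column weight_x4 = t['weight'] * 4:
   price category  weight  weight_x4
0    191     toys      49        196
1      8     toys      49        196
2     34    tools       9         36
3     17     toys      49        196
4     88     toys      49        196
5     41    tools       9         36
6    166    tools       9         36
7    180     toys      49        196

136.0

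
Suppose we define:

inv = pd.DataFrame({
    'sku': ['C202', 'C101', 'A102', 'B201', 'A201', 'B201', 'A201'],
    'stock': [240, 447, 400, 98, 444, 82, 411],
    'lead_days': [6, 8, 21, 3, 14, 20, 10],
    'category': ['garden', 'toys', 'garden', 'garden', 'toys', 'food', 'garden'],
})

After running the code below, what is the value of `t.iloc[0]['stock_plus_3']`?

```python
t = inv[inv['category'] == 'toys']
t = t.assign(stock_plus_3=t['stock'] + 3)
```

450

filter rows where category == 'toys':
    sku  stock  lead_days category
1  C101    447          8     toys
4  A201    444         14     toys
add column stock_plus_3 = t['stock'] + 3:
    sku  stock  lead_days category  stock_plus_3
1  C101    447          8     toys           450
4  A201    444         14     toys           447
Taking the value at position 0, column 'stock_plus_3' gives 450.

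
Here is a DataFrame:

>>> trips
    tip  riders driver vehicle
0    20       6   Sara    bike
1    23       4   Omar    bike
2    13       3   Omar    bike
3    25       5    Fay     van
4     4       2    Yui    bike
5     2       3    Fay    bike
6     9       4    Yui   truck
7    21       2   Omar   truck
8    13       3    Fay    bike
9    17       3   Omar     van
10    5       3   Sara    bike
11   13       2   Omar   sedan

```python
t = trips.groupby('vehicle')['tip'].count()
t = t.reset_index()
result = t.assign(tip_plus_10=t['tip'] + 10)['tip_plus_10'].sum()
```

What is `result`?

group by vehicle, count of tip:
vehicle
bike     7
sedan    1
truck    2
van      2
Name: tip, dtype: int64
reset_index():
  vehicle  tip
0    bike    7
1   sedan    1
2   truck    2
3     van    2
add column tip_plus_10 = t['tip'] + 10:
  vehicle  tip  tip_plus_10
0    bike    7           17
1   sedan    1           11
2   truck    2           12
3     van    2           12
So sum() = 52.

52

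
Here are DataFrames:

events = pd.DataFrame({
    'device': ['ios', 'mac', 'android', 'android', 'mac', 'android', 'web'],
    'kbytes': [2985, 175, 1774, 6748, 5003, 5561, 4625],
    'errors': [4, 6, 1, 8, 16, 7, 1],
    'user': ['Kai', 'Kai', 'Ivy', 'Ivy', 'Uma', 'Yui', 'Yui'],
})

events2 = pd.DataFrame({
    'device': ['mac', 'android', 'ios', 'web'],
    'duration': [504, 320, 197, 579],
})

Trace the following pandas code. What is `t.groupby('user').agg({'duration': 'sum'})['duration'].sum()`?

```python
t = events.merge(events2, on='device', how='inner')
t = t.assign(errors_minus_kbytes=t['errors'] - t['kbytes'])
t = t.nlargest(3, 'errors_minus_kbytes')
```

merge on 'device' (how='inner') → 7 rows:
    device  kbytes  errors user  duration
0      ios    2985       4  Kai       197
1      mac     175       6  Kai       504
2  android    1774       1  Ivy       320
3  android    6748       8  Ivy       320
4      mac    5003      16  Uma       504
5  android    5561       7  Yui       320
6      web    4625       1  Yui       579
add column errors_minus_kbytes = t['errors'] - t['kbytes']:
    device  kbytes  errors user  duration  errors_minus_kbytes
0      ios    2985       4  Kai       197                -2981
1      mac     175       6  Kai       504                 -169
2  android    1774       1  Ivy       320                -1773
3  android    6748       8  Ivy       320                -6740
4      mac    5003      16  Uma       504                -4987
5  android    5561       7  Yui       320                -5554
6      web    4625       1  Yui       579                -4624
take 3 rows with largest errors_minus_kbytes:
    device  kbytes  errors user  duration  errors_minus_kbytes
1      mac     175       6  Kai       504                 -169
2  android    1774       1  Ivy       320                -1773
0      ios    2985       4  Kai       197                -2981
group by user, sum of duration:
      duration
user          
Ivy        320
Kai        701
Then the sum of column 'duration': 1021

1021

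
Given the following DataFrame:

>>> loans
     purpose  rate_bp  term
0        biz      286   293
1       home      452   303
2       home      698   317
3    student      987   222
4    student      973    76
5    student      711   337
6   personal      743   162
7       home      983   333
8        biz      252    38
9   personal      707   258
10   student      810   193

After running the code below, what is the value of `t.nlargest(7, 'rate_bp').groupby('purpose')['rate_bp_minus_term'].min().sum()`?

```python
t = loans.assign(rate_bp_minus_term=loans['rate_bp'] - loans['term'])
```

1473

add column rate_bp_minus_term = loans['rate_bp'] - loans['term']:
     purpose  rate_bp  term  rate_bp_minus_term
0        biz      286   293                  -7
1       home      452   303                 149
2       home      698   317                 381
3    student      987   222                 765
4    student      973    76                 897
5    student      711   337                 374
6   personal      743   162                 581
7       home      983   333                 650
8        biz      252    38                 214
9   personal      707   258                 449
10   student      810   193                 617
take 7 rows with largest rate_bp:
     purpose  rate_bp  term  rate_bp_minus_term
3    student      987   222                 765
7       home      983   333                 650
4    student      973    76                 897
10   student      810   193                 617
6   personal      743   162                 581
5    student      711   337                 374
9   personal      707   258                 449
group by purpose, min of rate_bp_minus_term:
purpose
home        650
personal    449
student     374
Name: rate_bp_minus_term, dtype: int64
Finally, sum of the resulting series = 1473.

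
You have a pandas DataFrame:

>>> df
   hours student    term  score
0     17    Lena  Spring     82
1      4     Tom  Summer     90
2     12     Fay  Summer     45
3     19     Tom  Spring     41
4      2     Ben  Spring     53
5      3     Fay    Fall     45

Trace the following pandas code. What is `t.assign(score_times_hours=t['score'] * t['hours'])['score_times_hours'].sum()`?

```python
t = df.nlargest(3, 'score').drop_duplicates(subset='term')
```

1754

take 3 rows with largest score:
   hours student    term  score
1      4     Tom  Summer     90
0     17    Lena  Spring     82
4      2     Ben  Spring     53
drop duplicate term (keep=first):
   hours student    term  score
1      4     Tom  Summer     90
0     17    Lena  Spring     82
add column score_times_hours = t['score'] * t['hours']:
   hours student    term  score  score_times_hours
1      4     Tom  Summer     90                360
0     17    Lena  Spring     82               1394
The sum of column 'score_times_hours' is 1754.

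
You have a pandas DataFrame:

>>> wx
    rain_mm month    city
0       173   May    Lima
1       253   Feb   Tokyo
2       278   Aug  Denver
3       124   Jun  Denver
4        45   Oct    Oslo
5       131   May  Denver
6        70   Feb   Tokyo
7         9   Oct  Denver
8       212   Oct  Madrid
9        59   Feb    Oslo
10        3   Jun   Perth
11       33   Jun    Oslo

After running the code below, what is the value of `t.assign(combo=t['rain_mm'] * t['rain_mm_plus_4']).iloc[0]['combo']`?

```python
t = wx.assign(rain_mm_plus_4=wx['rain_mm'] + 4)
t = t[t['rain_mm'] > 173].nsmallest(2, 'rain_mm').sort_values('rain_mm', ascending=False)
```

65021

add column rain_mm_plus_4 = wx['rain_mm'] + 4:
    rain_mm month    city  rain_mm_plus_4
0       173   May    Lima             177
1       253   Feb   Tokyo             257
2       278   Aug  Denver             282
3       124   Jun  Denver             128
4        45   Oct    Oslo              49
5       131   May  Denver             135
6        70   Feb   Tokyo              74
7         9   Oct  Denver              13
8       212   Oct  Madrid             216
9        59   Feb    Oslo              63
10        3   Jun   Perth               7
11       33   Jun    Oslo              37
filter rows where rain_mm > 173:
   rain_mm month    city  rain_mm_plus_4
1      253   Feb   Tokyo             257
2      278   Aug  Denver             282
8      212   Oct  Madrid             216
take 2 rows with smallest rain_mm:
   rain_mm month    city  rain_mm_plus_4
8      212   Oct  Madrid             216
1      253   Feb   Tokyo             257
sort by rain_mm descending:
   rain_mm month    city  rain_mm_plus_4
1      253   Feb   Tokyo             257
8      212   Oct  Madrid             216
add column combo = t['rain_mm'] * t['rain_mm_plus_4']:
   rain_mm month    city  rain_mm_plus_4  combo
1      253   Feb   Tokyo             257  65021
8      212   Oct  Madrid             216  45792
Finally, value at position 0, column 'combo' = 65021.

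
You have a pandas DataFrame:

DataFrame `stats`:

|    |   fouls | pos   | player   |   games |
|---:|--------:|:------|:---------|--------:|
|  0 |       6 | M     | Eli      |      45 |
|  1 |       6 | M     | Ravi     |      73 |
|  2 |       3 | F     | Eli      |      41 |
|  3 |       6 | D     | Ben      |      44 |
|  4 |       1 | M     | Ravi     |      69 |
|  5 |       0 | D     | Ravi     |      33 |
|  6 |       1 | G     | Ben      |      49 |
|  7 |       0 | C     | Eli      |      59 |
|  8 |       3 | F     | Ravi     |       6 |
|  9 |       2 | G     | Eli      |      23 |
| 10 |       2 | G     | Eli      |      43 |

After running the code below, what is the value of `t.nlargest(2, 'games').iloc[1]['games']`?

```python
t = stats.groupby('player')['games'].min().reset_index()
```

group by player, min of games:
player
Ben     44
Eli     23
Ravi     6
Name: games, dtype: int64
reset_index():
  player  games
0    Ben     44
1    Eli     23
2   Ravi      6
take 2 rows with largest games:
  player  games
0    Ben     44
1    Eli     23

23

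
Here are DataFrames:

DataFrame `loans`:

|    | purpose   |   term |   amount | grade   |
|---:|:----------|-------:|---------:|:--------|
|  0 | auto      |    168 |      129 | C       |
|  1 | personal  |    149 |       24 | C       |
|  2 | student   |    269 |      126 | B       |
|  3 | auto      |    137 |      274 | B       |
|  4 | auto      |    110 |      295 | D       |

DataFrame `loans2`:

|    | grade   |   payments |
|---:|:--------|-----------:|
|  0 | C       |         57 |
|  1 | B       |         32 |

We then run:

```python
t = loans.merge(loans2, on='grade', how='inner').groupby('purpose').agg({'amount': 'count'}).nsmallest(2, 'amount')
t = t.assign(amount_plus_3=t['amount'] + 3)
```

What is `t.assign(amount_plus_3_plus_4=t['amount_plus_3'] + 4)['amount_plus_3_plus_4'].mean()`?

merge on 'grade' (how='inner') → 4 rows:
    purpose  term  amount grade  payments
0      auto   168     129     C        57
1  personal   149      24     C        57
2   student   269     126     B        32
3      auto   137     274     B        32
group by purpose, count of amount:
          amount
purpose         
auto           2
personal       1
student        1
take 2 rows with smallest amount:
          amount
purpose         
personal       1
student        1
add column amount_plus_3 = t['amount'] + 3:
          amount  amount_plus_3
purpose                        
personal       1              4
student        1              4
add column amount_plus_3_plus_4 = t['amount_plus_3'] + 4:
          amount  amount_plus_3  amount_plus_3_plus_4
purpose                                              
personal       1              4                     8
student        1              4                     8

8.0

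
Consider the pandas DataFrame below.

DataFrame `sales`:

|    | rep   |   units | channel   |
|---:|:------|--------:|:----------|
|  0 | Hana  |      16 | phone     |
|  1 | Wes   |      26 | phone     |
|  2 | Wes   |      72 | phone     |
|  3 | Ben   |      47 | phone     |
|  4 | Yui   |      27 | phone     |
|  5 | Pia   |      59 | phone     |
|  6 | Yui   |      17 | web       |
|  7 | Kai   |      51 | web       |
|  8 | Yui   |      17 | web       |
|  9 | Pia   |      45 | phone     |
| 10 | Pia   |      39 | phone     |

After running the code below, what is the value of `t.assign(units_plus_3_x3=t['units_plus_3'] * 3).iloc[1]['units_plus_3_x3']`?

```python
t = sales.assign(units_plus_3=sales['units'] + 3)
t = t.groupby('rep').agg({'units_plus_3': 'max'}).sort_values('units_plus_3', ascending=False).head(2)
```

add column units_plus_3 = sales['units'] + 3:
     rep  units channel  units_plus_3
0   Hana     16   phone            19
1    Wes     26   phone            29
2    Wes     72   phone            75
3    Ben     47   phone            50
4    Yui     27   phone            30
5    Pia     59   phone            62
6    Yui     17     web            20
7    Kai     51     web            54
8    Yui     17     web            20
9    Pia     45   phone            48
10   Pia     39   phone            42
group by rep, max of units_plus_3:
      units_plus_3
rep               
Ben             50
Hana            19
Kai             54
Pia             62
Wes             75
Yui             30
sort by units_plus_3 descending:
      units_plus_3
rep               
Wes             75
Pia             62
Kai             54
Ben             50
Yui             30
Hana            19
take first 2 rows:
     units_plus_3
rep              
Wes            75
Pia            62
add column units_plus_3_x3 = t['units_plus_3'] * 3:
     units_plus_3  units_plus_3_x3
rep                               
Wes            75              225
Pia            62              186
Hence 186.

186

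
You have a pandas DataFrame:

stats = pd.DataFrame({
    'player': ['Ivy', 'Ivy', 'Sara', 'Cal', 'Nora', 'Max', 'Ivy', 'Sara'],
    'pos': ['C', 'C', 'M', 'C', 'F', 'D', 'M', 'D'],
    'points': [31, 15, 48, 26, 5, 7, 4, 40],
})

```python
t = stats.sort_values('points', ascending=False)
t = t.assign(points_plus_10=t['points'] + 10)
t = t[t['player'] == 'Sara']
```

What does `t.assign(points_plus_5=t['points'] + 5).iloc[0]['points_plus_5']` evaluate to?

53

sort by points descending:
  player pos  points
2   Sara   M      48
7   Sara   D      40
0    Ivy   C      31
3    Cal   C      26
1    Ivy   C      15
5    Max   D       7
4   Nora   F       5
6    Ivy   M       4
add column points_plus_10 = t['points'] + 10:
  player pos  points  points_plus_10
2   Sara   M      48              58
7   Sara   D      40              50
0    Ivy   C      31              41
3    Cal   C      26              36
1    Ivy   C      15              25
5    Max   D       7              17
4   Nora   F       5              15
6    Ivy   M       4              14
filter rows where player == 'Sara':
  player pos  points  points_plus_10
2   Sara   M      48              58
7   Sara   D      40              50
add column points_plus_5 = t['points'] + 5:
  player pos  points  points_plus_10  points_plus_5
2   Sara   M      48              58             53
7   Sara   D      40              50             45
value at position 0, column 'points_plus_5' → 53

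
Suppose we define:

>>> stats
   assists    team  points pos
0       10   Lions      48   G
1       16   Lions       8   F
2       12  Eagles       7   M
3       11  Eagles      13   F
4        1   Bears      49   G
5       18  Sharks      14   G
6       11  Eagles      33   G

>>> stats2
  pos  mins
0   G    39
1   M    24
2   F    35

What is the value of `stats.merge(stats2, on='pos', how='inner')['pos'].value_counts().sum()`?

7

merge on 'pos' (how='inner') → 7 rows:
   assists    team  points pos  mins
0       10   Lions      48   G    39
1       16   Lions       8   F    35
2       12  Eagles       7   M    24
3       11  Eagles      13   F    35
4        1   Bears      49   G    39
5       18  Sharks      14   G    39
6       11  Eagles      33   G    39
value_counts of pos:
pos
G    4
F    2
M    1
Name: count, dtype: int64
sum of the resulting series → 7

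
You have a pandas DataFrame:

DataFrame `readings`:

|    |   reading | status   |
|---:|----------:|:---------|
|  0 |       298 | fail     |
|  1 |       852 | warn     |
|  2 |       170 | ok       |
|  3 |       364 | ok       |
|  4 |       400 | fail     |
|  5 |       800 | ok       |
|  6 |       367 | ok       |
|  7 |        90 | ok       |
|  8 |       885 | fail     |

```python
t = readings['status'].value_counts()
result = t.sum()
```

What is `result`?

value_counts of status:
status
ok      5
fail    3
warn    1
Name: count, dtype: int64
Hence 9.

9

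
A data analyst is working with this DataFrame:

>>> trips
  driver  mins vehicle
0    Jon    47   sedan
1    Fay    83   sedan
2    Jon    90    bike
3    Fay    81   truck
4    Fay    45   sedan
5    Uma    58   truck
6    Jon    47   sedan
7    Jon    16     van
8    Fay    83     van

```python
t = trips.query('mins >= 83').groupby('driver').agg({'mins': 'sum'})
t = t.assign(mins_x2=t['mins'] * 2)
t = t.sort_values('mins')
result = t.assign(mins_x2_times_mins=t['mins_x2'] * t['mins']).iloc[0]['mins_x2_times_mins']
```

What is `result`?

16200

filter rows where mins >= 83:
  driver  mins vehicle
1    Fay    83   sedan
2    Jon    90    bike
8    Fay    83     van
group by driver, sum of mins:
        mins
driver      
Fay      166
Jon       90
add column mins_x2 = t['mins'] * 2:
        mins  mins_x2
driver               
Fay      166      332
Jon       90      180
sort by mins:
        mins  mins_x2
driver               
Jon       90      180
Fay      166      332
add column mins_x2_times_mins = t['mins_x2'] * t['mins']:
        mins  mins_x2  mins_x2_times_mins
driver                                   
Jon       90      180               16200
Fay      166      332               55112
Then the value at position 0, column 'mins_x2_times_mins': 16200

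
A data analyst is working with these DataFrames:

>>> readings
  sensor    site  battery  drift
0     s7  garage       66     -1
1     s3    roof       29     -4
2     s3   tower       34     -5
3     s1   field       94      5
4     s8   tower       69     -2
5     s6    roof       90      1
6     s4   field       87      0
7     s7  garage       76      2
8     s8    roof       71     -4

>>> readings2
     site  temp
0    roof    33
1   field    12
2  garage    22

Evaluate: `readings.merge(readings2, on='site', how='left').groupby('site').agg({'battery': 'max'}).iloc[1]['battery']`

merge on 'site' (how='left') → 9 rows:
  sensor    site  battery  drift  temp
0     s7  garage       66     -1  22.0
1     s3    roof       29     -4  33.0
2     s3   tower       34     -5   NaN
3     s1   field       94      5  12.0
4     s8   tower       69     -2   NaN
5     s6    roof       90      1  33.0
6     s4   field       87      0  12.0
7     s7  garage       76      2  22.0
8     s8    roof       71     -4  33.0
group by site, max of battery:
        battery
site           
field        94
garage       76
roof         90
tower        69
Reading off the value at position 1, column 'battery', we get 76.

76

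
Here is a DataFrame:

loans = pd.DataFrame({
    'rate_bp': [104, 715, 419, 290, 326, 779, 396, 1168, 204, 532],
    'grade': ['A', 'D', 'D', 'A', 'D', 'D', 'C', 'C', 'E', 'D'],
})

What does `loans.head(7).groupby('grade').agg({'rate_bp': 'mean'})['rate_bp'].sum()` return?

1152.75

take first 7 rows:
   rate_bp grade
0      104     A
1      715     D
2      419     D
3      290     A
4      326     D
5      779     D
6      396     C
group by grade, mean of rate_bp:
       rate_bp
grade         
A       197.00
C       396.00
D       559.75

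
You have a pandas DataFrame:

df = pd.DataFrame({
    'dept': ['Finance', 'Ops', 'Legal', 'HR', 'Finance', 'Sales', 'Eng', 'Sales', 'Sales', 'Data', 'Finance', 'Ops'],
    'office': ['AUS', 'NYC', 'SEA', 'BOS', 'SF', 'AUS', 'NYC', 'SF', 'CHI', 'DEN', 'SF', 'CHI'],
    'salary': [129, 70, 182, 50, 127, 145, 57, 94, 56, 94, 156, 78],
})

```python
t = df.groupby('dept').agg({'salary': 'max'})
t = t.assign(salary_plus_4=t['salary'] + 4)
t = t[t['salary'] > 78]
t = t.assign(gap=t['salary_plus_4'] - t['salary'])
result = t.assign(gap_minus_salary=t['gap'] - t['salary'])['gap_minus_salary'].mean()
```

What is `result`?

group by dept, max of salary:
         salary
dept           
Data         94
Eng          57
Finance     156
HR           50
Legal       182
Ops          78
Sales       145
add column salary_plus_4 = t['salary'] + 4:
         salary  salary_plus_4
dept                          
Data         94             98
Eng          57             61
Finance     156            160
HR           50             54
Legal       182            186
Ops          78             82
Sales       145            149
filter rows where salary > 78:
         salary  salary_plus_4
dept                          
Data         94             98
Finance     156            160
Legal       182            186
Sales       145            149
add column gap = t['salary_plus_4'] - t['salary']:
         salary  salary_plus_4  gap
dept                               
Data         94             98    4
Finance     156            160    4
Legal       182            186    4
Sales       145            149    4
add column gap_minus_salary = t['gap'] - t['salary']:
         salary  salary_plus_4  gap  gap_minus_salary
dept                                                 
Data         94             98    4               -90
Finance     156            160    4              -152
Legal       182            186    4              -178
Sales       145            149    4              -141
Taking the mean of column 'gap_minus_salary' gives -140.25.

-140.25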